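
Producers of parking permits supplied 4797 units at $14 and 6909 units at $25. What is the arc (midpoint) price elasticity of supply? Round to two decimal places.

0.64

ΔQ = 6909 − 4797 = 2112; ΔP = 25 − 14 = 11.
Midpoints: P̄ = 19.50, Q̄ = 5853.0.
ε_s = (ΔQ/ΔP)(P̄/Q̄) = (2112/11)(19.50/5853.0).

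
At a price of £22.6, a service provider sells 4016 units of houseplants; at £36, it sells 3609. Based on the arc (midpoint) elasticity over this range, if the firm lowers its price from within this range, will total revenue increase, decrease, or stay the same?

decrease

Arc ε = (-407/13.4)(29.30/3812.5) ≈ -0.233.
|ε| = 0.23 < 1, so demand is inelastic. A price cut therefore reduces total revenue.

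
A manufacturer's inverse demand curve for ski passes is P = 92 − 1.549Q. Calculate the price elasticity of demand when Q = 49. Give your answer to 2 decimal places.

At Q = 49, P = 92 − 1.549(49) = 16.10.
dP/dQ = −1.549, so dQ/dP = 1/(−1.549) = -0.646.
ε = (dQ/dP)(P/Q) = (-0.646)(16.10/49).

-0.21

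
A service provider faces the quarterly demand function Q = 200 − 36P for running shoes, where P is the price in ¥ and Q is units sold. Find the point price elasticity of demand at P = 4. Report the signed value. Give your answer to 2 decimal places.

At P = 4, Q = 56.
dQ/dP = −36.
ε = (dQ/dP)(P/Q) = (-36)(4/56).

-2.57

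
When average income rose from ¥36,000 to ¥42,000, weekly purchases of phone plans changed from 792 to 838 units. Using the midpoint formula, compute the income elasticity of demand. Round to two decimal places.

ΔQ = 46, ΔI = 6000. Midpoints: Ī = 39,000, Q̄ = 815.0.
ε_I = (ΔQ/ΔI)(Ī/Q̄) = (46/6000)(39000/815.0).

0.37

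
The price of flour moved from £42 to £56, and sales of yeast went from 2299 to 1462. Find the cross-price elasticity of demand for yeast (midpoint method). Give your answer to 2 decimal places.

-1.56

ΔQ_x = 1462 − 2299 = -837; ΔP_y = 56 − 42 = 14.
Midpoints: P̄_y = 49.00, Q̄_x = 1880.5.
ε_xy = (ΔQ_x/ΔP_y)(P̄_y/Q̄_x) = (-837/14)(49.00/1880.5).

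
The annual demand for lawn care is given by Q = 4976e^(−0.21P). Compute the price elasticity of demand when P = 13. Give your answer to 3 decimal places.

At P = 13, Q = 324.531.
dQ/dP = −0.21·4976e^(−0.21P) = −0.21Q = -68.152.
ε = (dQ/dP)(P/Q) = (-68.152)(13/324.531).
|ε| > 1, so demand is elastic at this price.

-2.730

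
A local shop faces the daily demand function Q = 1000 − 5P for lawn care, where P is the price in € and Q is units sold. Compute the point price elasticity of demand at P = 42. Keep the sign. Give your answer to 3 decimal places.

-0.266

At P = 42, Q = 790.
dQ/dP = −5.
ε = (dQ/dP)(P/Q) = (-5)(42/790).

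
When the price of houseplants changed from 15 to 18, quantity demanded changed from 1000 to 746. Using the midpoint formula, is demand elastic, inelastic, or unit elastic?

Arc ε ≈ -1.600.
|ε| = 1.60 > 1.

elastic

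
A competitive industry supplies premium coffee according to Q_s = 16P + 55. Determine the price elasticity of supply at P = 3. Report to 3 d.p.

0.466

At P = 3, Q_s = 103.
dQ_s/dP = 16.
ε_s = (dQ_s/dP)(P/Q_s) = (16)(3/103).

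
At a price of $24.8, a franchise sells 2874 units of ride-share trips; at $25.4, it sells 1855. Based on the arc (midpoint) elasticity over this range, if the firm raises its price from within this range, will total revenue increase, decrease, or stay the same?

decrease

Arc ε = (-1019/0.6)(25.10/2364.5) ≈ -18.028.
|ε| = 18.03 > 1, so demand is elastic. A price rise therefore reduces total revenue.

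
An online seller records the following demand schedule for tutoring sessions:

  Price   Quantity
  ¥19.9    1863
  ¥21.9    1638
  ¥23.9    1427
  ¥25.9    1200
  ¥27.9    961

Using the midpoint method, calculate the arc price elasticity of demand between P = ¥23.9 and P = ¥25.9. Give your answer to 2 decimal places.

-2.15

At P = 23.9, Q = 1427; at P = 25.9, Q = 1200.
ΔQ = -227, ΔP = 2.0. Midpoints: P̄ = 24.90, Q̄ = 1313.5.
ε = (ΔQ/ΔP)(P̄/Q̄) = (-227/2.0)(24.90/1313.5).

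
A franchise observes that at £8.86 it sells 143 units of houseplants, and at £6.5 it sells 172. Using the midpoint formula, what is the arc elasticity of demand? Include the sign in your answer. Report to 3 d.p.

ΔQ = 172 − 143 = 29; ΔP = 6.5 − 8.86 = -2.36.
Midpoints: P̄ = 7.68, Q̄ = 157.5.
ε = (ΔQ/ΔP)(P̄/Q̄) = (29/-2.36)(7.68/157.5).

-0.599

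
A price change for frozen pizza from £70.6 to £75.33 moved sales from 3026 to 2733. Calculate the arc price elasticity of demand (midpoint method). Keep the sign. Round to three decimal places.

ΔQ = 2733 − 3026 = -293; ΔP = 75.33 − 70.6 = 4.73.
Midpoints: P̄ = 72.97, Q̄ = 2879.5.
ε = (ΔQ/ΔP)(P̄/Q̄) = (-293/4.73)(72.97/2879.5).

-1.570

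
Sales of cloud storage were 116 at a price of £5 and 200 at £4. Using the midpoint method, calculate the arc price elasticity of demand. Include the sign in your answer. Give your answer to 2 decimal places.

ΔQ = 200 − 116 = 84; ΔP = 4 − 5 = -1.
Midpoints: P̄ = 4.50, Q̄ = 158.0.
ε = (ΔQ/ΔP)(P̄/Q̄) = (84/-1)(4.50/158.0).

-2.39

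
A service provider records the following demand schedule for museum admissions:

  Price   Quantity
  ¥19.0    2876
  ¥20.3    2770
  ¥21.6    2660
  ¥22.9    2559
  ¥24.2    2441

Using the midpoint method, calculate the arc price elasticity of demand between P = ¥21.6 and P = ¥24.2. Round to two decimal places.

-0.76

At P = 21.6, Q = 2660; at P = 24.2, Q = 2441.
ΔQ = -219, ΔP = 2.6. Midpoints: P̄ = 22.90, Q̄ = 2550.5.
ε = (ΔQ/ΔP)(P̄/Q̄) = (-219/2.6)(22.90/2550.5).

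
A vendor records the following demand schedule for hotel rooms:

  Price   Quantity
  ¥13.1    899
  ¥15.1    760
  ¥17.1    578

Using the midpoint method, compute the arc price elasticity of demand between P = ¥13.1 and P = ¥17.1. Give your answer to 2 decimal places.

-1.64

At P = 13.1, Q = 899; at P = 17.1, Q = 578.
ΔQ = -321, ΔP = 4.0. Midpoints: P̄ = 15.10, Q̄ = 738.5.
ε = (ΔQ/ΔP)(P̄/Q̄) = (-321/4.0)(15.10/738.5).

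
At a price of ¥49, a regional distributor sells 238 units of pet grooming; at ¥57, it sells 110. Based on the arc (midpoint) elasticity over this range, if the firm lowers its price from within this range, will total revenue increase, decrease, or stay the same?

Arc ε = (-128/8)(53.00/174.0) ≈ -4.874.
|ε| = 4.87 > 1, so demand is elastic. A price cut therefore raises total revenue.

increase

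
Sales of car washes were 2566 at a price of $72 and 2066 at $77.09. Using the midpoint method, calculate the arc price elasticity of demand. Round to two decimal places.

ΔQ = 2066 − 2566 = -500; ΔP = 77.09 − 72 = 5.09.
Midpoints: P̄ = 74.55, Q̄ = 2316.0.
ε = (ΔQ/ΔP)(P̄/Q̄) = (-500/5.09)(74.55/2316.0).

-3.16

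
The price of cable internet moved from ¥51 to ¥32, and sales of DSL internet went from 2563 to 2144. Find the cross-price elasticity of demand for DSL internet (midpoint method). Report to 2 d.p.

0.39

ΔQ_x = 2144 − 2563 = -419; ΔP_y = 32 − 51 = -19.
Midpoints: P̄_y = 41.50, Q̄_x = 2353.5.
ε_xy = (ΔQ_x/ΔP_y)(P̄_y/Q̄_x) = (-419/-19)(41.50/2353.5).
ε_xy > 0, so the goods are substitutes.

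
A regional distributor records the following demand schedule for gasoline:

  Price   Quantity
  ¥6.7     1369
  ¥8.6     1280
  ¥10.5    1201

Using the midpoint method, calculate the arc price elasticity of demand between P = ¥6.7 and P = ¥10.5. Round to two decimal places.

At P = 6.7, Q = 1369; at P = 10.5, Q = 1201.
ΔQ = -168, ΔP = 3.8. Midpoints: P̄ = 8.60, Q̄ = 1285.0.
ε = (ΔQ/ΔP)(P̄/Q̄) = (-168/3.8)(8.60/1285.0).

-0.30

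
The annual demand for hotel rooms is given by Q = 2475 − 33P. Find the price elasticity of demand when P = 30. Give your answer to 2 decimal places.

-0.67

At P = 30, Q = 1485.
dQ/dP = −33.
ε = (dQ/dP)(P/Q) = (-33)(30/1485).
|ε| < 1, so demand is inelastic at this price.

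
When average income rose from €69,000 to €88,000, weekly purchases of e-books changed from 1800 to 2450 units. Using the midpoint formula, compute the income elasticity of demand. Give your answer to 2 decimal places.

ΔQ = 650, ΔI = 19000. Midpoints: Ī = 78,500, Q̄ = 2125.0.
ε_I = (ΔQ/ΔI)(Ī/Q̄) = (650/19000)(78500/2125.0).
ε_I > 0, so the good is normal.

1.26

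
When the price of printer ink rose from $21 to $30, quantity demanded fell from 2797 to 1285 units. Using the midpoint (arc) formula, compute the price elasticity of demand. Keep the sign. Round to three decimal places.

ΔQ = 1285 − 2797 = -1512; ΔP = 30 − 21 = 9.
Midpoints: P̄ = 25.50, Q̄ = 2041.0.
ε = (ΔQ/ΔP)(P̄/Q̄) = (-1512/9)(25.50/2041.0).

-2.099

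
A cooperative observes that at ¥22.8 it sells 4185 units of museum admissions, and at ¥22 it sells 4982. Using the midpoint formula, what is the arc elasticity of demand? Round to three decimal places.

-4.869

ΔQ = 4982 − 4185 = 797; ΔP = 22 − 22.8 = -0.8.
Midpoints: P̄ = 22.40, Q̄ = 4583.5.
ε = (ΔQ/ΔP)(P̄/Q̄) = (797/-0.8)(22.40/4583.5).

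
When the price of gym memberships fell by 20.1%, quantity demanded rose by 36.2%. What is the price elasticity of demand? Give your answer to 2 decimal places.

-1.80

ε = %ΔQ / %ΔP = (36.2)/(-20.1) = -1.801.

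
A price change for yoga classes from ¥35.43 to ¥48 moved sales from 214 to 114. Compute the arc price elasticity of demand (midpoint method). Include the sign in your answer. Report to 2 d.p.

-2.02

ΔQ = 114 − 214 = -100; ΔP = 48 − 35.43 = 12.57.
Midpoints: P̄ = 41.72, Q̄ = 164.0.
ε = (ΔQ/ΔP)(P̄/Q̄) = (-100/12.57)(41.72/164.0).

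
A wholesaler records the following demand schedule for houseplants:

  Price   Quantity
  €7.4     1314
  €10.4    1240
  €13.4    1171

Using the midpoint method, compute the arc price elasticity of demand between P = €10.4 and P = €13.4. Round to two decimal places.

-0.23

At P = 10.4, Q = 1240; at P = 13.4, Q = 1171.
ΔQ = -69, ΔP = 3.0. Midpoints: P̄ = 11.90, Q̄ = 1205.5.
ε = (ΔQ/ΔP)(P̄/Q̄) = (-69/3.0)(11.90/1205.5).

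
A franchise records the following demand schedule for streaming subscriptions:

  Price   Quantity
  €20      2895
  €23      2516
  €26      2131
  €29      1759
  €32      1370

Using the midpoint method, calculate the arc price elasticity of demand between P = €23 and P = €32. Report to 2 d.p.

At P = 23, Q = 2516; at P = 32, Q = 1370.
ΔQ = -1146, ΔP = 9. Midpoints: P̄ = 27.50, Q̄ = 1943.0.
ε = (ΔQ/ΔP)(P̄/Q̄) = (-1146/9)(27.50/1943.0).

-1.80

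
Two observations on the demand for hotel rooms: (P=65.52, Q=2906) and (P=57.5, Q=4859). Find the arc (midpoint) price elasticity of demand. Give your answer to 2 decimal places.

ΔQ = 4859 − 2906 = 1953; ΔP = 57.5 − 65.52 = -8.02.
Midpoints: P̄ = 61.51, Q̄ = 3882.5.
ε = (ΔQ/ΔP)(P̄/Q̄) = (1953/-8.02)(61.51/3882.5).

-3.86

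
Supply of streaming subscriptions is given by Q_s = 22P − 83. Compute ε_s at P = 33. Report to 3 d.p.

At P = 33, Q_s = 643.
dQ_s/dP = 22.
ε_s = (dQ_s/dP)(P/Q_s) = (22)(33/643).

1.129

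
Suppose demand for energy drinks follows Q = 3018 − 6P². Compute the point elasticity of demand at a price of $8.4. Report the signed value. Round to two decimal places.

At P = 8.4, Q = 2594.640.
dQ/dP = −12P = -100.800.
ε = (dQ/dP)(P/Q) = (-100.800)(8.4/2594.640).
|ε| < 1, so demand is inelastic at this price.

-0.33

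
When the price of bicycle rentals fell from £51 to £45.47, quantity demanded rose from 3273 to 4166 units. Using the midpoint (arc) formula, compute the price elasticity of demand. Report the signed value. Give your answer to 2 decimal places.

-2.09

ΔQ = 4166 − 3273 = 893; ΔP = 45.47 − 51 = -5.53.
Midpoints: P̄ = 48.23, Q̄ = 3719.5.
ε = (ΔQ/ΔP)(P̄/Q̄) = (893/-5.53)(48.23/3719.5).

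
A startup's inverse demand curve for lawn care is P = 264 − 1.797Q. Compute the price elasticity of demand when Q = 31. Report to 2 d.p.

At Q = 31, P = 264 − 1.797(31) = 208.29.
dP/dQ = −1.797, so dQ/dP = 1/(−1.797) = -0.556.
ε = (dQ/dP)(P/Q) = (-0.556)(208.29/31).

-3.74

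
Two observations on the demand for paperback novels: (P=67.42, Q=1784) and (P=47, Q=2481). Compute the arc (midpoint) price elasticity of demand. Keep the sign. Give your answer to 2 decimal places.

-0.92

ΔQ = 2481 − 1784 = 697; ΔP = 47 − 67.42 = -20.42.
Midpoints: P̄ = 57.21, Q̄ = 2132.5.
ε = (ΔQ/ΔP)(P̄/Q̄) = (697/-20.42)(57.21/2132.5).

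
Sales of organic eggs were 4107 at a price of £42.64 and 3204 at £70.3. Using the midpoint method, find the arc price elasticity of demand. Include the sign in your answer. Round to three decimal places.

-0.504

ΔQ = 3204 − 4107 = -903; ΔP = 70.3 − 42.64 = 27.66.
Midpoints: P̄ = 56.47, Q̄ = 3655.5.
ε = (ΔQ/ΔP)(P̄/Q̄) = (-903/27.66)(56.47/3655.5).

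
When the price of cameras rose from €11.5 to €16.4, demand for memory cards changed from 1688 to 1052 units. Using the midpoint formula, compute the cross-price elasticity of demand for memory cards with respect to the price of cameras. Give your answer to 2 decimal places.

-1.32

ΔQ_x = 1052 − 1688 = -636; ΔP_y = 16.4 − 11.5 = 4.9.
Midpoints: P̄_y = 13.95, Q̄_x = 1370.0.
ε_xy = (ΔQ_x/ΔP_y)(P̄_y/Q̄_x) = (-636/4.9)(13.95/1370.0).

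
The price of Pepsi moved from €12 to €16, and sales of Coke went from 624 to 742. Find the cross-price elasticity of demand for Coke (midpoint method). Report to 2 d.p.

0.60

ΔQ_x = 742 − 624 = 118; ΔP_y = 16 − 12 = 4.
Midpoints: P̄_y = 14.00, Q̄_x = 683.0.
ε_xy = (ΔQ_x/ΔP_y)(P̄_y/Q̄_x) = (118/4)(14.00/683.0).
ε_xy > 0, so the goods are substitutes.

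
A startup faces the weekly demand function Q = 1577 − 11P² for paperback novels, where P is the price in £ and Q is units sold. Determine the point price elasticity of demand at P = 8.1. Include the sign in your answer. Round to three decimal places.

At P = 8.1, Q = 855.290.
dQ/dP = −22P = -178.200.
ε = (dQ/dP)(P/Q) = (-178.200)(8.1/855.290).
|ε| > 1, so demand is elastic at this price.

-1.688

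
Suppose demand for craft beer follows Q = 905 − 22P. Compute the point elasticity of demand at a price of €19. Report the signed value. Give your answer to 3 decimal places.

At P = 19, Q = 487.
dQ/dP = −22.
ε = (dQ/dP)(P/Q) = (-22)(19/487).

-0.858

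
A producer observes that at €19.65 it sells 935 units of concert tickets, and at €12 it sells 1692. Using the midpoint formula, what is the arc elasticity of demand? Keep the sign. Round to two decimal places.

ΔQ = 1692 − 935 = 757; ΔP = 12 − 19.65 = -7.65.
Midpoints: P̄ = 15.82, Q̄ = 1313.5.
ε = (ΔQ/ΔP)(P̄/Q̄) = (757/-7.65)(15.82/1313.5).

-1.19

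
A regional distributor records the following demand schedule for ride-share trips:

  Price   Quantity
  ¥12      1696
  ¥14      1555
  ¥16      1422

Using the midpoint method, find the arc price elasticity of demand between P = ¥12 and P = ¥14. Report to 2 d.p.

At P = 12, Q = 1696; at P = 14, Q = 1555.
ΔQ = -141, ΔP = 2. Midpoints: P̄ = 13.00, Q̄ = 1625.5.
ε = (ΔQ/ΔP)(P̄/Q̄) = (-141/2)(13.00/1625.5).

-0.56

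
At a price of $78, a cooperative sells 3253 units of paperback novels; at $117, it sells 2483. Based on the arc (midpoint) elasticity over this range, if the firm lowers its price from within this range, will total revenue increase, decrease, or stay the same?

Arc ε = (-770/39)(97.50/2868.0) ≈ -0.671.
|ε| = 0.67 < 1, so demand is inelastic. A price cut therefore reduces total revenue.

decrease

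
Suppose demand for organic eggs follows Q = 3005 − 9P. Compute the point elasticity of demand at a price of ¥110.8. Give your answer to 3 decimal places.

At P = 110.8, Q = 2007.800.
dQ/dP = −9.
ε = (dQ/dP)(P/Q) = (-9)(110.8/2007.800).
|ε| < 1, so demand is inelastic at this price.

-0.497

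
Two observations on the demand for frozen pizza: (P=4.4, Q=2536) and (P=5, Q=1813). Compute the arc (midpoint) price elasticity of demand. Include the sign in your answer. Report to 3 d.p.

ΔQ = 1813 − 2536 = -723; ΔP = 5 − 4.4 = 0.6.
Midpoints: P̄ = 4.70, Q̄ = 2174.5.
ε = (ΔQ/ΔP)(P̄/Q̄) = (-723/0.6)(4.70/2174.5).

-2.605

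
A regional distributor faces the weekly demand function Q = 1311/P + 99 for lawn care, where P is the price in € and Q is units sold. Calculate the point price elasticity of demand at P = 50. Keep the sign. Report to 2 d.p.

At P = 50, Q = 125.220.
dQ/dP = −1311/P² = -0.524.
ε = (dQ/dP)(P/Q) = (-0.524)(50/125.220).
|ε| < 1, so demand is inelastic at this price.

-0.21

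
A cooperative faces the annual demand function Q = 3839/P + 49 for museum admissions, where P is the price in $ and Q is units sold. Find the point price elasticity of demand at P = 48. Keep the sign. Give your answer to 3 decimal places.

At P = 48, Q = 128.979.
dQ/dP = −3839/P² = -1.666.
ε = (dQ/dP)(P/Q) = (-1.666)(48/128.979).

-0.620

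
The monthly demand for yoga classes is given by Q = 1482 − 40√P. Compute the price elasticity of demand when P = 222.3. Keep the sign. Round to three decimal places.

-0.337

At P = 222.3, Q = 885.611.
dQ/dP = −40/(2√P) = -1.341.
ε = (dQ/dP)(P/Q) = (-1.341)(222.3/885.611).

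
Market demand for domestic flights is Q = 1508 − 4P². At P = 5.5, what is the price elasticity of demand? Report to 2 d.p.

-0.17

At P = 5.5, Q = 1387.
dQ/dP = −8P = -44.
ε = (dQ/dP)(P/Q) = (-44)(5.5/1387).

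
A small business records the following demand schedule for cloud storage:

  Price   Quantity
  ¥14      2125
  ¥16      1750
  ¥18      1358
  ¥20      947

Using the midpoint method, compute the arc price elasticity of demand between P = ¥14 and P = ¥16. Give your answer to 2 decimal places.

At P = 14, Q = 2125; at P = 16, Q = 1750.
ΔQ = -375, ΔP = 2. Midpoints: P̄ = 15.00, Q̄ = 1937.5.
ε = (ΔQ/ΔP)(P̄/Q̄) = (-375/2)(15.00/1937.5).

-1.45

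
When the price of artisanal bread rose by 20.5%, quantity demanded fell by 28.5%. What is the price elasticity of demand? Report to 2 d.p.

-1.39

ε = %ΔQ / %ΔP = (-28.5)/(20.5) = -1.390.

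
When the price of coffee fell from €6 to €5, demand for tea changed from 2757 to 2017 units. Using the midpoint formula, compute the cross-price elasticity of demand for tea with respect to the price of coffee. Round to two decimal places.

1.71

ΔQ_x = 2017 − 2757 = -740; ΔP_y = 5 − 6 = -1.
Midpoints: P̄_y = 5.50, Q̄_x = 2387.0.
ε_xy = (ΔQ_x/ΔP_y)(P̄_y/Q̄_x) = (-740/-1)(5.50/2387.0).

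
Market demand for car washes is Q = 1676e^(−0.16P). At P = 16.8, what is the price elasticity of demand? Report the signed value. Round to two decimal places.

At P = 16.8, Q = 113.996.
dQ/dP = −0.16·1676e^(−0.16P) = −0.16Q = -18.239.
ε = (dQ/dP)(P/Q) = (-18.239)(16.8/113.996).
|ε| > 1, so demand is elastic at this price.

-2.69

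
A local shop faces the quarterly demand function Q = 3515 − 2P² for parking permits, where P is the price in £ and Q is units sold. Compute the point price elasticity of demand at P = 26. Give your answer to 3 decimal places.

At P = 26, Q = 2163.
dQ/dP = −4P = -104.
ε = (dQ/dP)(P/Q) = (-104)(26/2163).
|ε| > 1, so demand is elastic at this price.

-1.250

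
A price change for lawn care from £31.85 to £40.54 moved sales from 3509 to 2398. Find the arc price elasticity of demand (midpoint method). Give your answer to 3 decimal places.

ΔQ = 2398 − 3509 = -1111; ΔP = 40.54 − 31.85 = 8.69.
Midpoints: P̄ = 36.20, Q̄ = 2953.5.
ε = (ΔQ/ΔP)(P̄/Q̄) = (-1111/8.69)(36.20/2953.5).

-1.567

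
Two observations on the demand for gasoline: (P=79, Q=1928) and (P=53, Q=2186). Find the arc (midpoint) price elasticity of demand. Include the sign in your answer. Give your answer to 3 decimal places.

ΔQ = 2186 − 1928 = 258; ΔP = 53 − 79 = -26.
Midpoints: P̄ = 66.00, Q̄ = 2057.0.
ε = (ΔQ/ΔP)(P̄/Q̄) = (258/-26)(66.00/2057.0).

-0.318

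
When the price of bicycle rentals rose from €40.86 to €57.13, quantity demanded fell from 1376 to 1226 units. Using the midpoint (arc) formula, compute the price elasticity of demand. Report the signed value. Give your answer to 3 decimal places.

ΔQ = 1226 − 1376 = -150; ΔP = 57.13 − 40.86 = 16.27.
Midpoints: P̄ = 49.00, Q̄ = 1301.0.
ε = (ΔQ/ΔP)(P̄/Q̄) = (-150/16.27)(49.00/1301.0).

-0.347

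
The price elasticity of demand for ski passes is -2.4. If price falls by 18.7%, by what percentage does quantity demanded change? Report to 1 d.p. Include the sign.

44.9%

%ΔQ ≈ ε × %ΔP = (-2.4)(-18.7%) = 44.88%.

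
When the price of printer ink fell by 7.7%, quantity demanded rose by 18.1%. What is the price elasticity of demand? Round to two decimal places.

ε = %ΔQ / %ΔP = (18.1)/(-7.7) = -2.351.

-2.35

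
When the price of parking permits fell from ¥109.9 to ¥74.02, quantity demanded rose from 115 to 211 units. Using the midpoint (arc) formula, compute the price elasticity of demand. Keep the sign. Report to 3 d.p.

-1.509

ΔQ = 211 − 115 = 96; ΔP = 74.02 − 109.9 = -35.88.
Midpoints: P̄ = 91.96, Q̄ = 163.0.
ε = (ΔQ/ΔP)(P̄/Q̄) = (96/-35.88)(91.96/163.0).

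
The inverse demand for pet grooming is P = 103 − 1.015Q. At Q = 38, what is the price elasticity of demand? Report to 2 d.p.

-1.67

At Q = 38, P = 103 − 1.015(38) = 64.43.
dP/dQ = −1.015, so dQ/dP = 1/(−1.015) = -0.985.
ε = (dQ/dP)(P/Q) = (-0.985)(64.43/38).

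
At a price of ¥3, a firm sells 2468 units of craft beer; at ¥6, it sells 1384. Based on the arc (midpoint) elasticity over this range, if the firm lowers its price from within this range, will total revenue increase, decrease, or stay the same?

decrease

Arc ε = (-1084/3)(4.50/1926.0) ≈ -0.844.
|ε| = 0.84 < 1, so demand is inelastic. A price cut therefore reduces total revenue.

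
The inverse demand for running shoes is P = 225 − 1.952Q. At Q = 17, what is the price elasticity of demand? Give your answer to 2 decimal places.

-5.78

At Q = 17, P = 225 − 1.952(17) = 191.82.
dP/dQ = −1.952, so dQ/dP = 1/(−1.952) = -0.512.
ε = (dQ/dP)(P/Q) = (-0.512)(191.82/17).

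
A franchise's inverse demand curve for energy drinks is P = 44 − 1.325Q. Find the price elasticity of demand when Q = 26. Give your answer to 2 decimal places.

-0.28

At Q = 26, P = 44 − 1.325(26) = 9.55.
dP/dQ = −1.325, so dQ/dP = 1/(−1.325) = -0.755.
ε = (dQ/dP)(P/Q) = (-0.755)(9.55/26).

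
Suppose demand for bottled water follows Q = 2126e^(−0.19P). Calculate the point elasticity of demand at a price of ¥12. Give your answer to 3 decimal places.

-2.280

At P = 12, Q = 217.456.
dQ/dP = −0.19·2126e^(−0.19P) = −0.19Q = -41.317.
ε = (dQ/dP)(P/Q) = (-41.317)(12/217.456).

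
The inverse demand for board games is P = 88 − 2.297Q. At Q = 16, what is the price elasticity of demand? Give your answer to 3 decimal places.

At Q = 16, P = 88 − 2.297(16) = 51.25.
dP/dQ = −2.297, so dQ/dP = 1/(−2.297) = -0.435.
ε = (dQ/dP)(P/Q) = (-0.435)(51.25/16).

-1.394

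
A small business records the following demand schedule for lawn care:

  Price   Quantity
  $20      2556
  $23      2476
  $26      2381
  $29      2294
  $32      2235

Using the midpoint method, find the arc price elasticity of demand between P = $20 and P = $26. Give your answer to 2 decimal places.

-0.27

At P = 20, Q = 2556; at P = 26, Q = 2381.
ΔQ = -175, ΔP = 6. Midpoints: P̄ = 23.00, Q̄ = 2468.5.
ε = (ΔQ/ΔP)(P̄/Q̄) = (-175/6)(23.00/2468.5).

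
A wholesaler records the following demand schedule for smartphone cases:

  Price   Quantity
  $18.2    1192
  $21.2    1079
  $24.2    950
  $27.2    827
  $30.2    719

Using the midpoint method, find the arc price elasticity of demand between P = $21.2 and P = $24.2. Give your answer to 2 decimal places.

At P = 21.2, Q = 1079; at P = 24.2, Q = 950.
ΔQ = -129, ΔP = 3.0. Midpoints: P̄ = 22.70, Q̄ = 1014.5.
ε = (ΔQ/ΔP)(P̄/Q̄) = (-129/3.0)(22.70/1014.5).

-0.96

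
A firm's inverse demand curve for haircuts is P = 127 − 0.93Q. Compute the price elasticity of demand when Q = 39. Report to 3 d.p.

At Q = 39, P = 127 − 0.93(39) = 90.73.
dP/dQ = −0.93, so dQ/dP = 1/(−0.93) = -1.075.
ε = (dQ/dP)(P/Q) = (-1.075)(90.73/39).

-2.502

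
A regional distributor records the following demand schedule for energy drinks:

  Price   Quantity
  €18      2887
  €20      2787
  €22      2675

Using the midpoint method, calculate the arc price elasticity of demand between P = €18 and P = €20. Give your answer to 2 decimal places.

-0.33

At P = 18, Q = 2887; at P = 20, Q = 2787.
ΔQ = -100, ΔP = 2. Midpoints: P̄ = 19.00, Q̄ = 2837.0.
ε = (ΔQ/ΔP)(P̄/Q̄) = (-100/2)(19.00/2837.0).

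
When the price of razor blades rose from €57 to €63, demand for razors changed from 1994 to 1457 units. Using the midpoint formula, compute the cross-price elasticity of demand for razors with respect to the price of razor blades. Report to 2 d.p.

ΔQ_x = 1457 − 1994 = -537; ΔP_y = 63 − 57 = 6.
Midpoints: P̄_y = 60.00, Q̄_x = 1725.5.
ε_xy = (ΔQ_x/ΔP_y)(P̄_y/Q̄_x) = (-537/6)(60.00/1725.5).
ε_xy < 0, so the goods are complements.

-3.11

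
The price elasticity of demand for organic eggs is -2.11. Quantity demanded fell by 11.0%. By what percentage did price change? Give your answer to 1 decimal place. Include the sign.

5.2%

%ΔP ≈ %ΔQ / ε = (-11.0%)/(-2.11) = 5.21%.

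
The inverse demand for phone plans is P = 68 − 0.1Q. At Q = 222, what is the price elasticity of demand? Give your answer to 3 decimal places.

At Q = 222, P = 68 − 0.1(222) = 45.80.
dP/dQ = −0.1, so dQ/dP = 1/(−0.1) = -10.000.
ε = (dQ/dP)(P/Q) = (-10.000)(45.80/222).

-2.063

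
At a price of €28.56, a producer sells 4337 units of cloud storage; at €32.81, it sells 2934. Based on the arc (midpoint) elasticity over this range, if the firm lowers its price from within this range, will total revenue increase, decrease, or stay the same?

Arc ε = (-1403/4.25)(30.69/3635.5) ≈ -2.786.
|ε| = 2.79 > 1, so demand is elastic. A price cut therefore raises total revenue.

increase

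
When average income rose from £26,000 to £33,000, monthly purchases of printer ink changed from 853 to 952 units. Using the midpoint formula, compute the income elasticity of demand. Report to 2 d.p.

0.46

ΔQ = 99, ΔI = 7000. Midpoints: Ī = 29,500, Q̄ = 902.5.
ε_I = (ΔQ/ΔI)(Ī/Q̄) = (99/7000)(29500/902.5).
ε_I > 0, so the good is normal.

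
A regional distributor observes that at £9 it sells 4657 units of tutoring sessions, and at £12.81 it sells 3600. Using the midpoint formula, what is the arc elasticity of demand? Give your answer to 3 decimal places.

-0.733

ΔQ = 3600 − 4657 = -1057; ΔP = 12.81 − 9 = 3.81.
Midpoints: P̄ = 10.91, Q̄ = 4128.5.
ε = (ΔQ/ΔP)(P̄/Q̄) = (-1057/3.81)(10.91/4128.5).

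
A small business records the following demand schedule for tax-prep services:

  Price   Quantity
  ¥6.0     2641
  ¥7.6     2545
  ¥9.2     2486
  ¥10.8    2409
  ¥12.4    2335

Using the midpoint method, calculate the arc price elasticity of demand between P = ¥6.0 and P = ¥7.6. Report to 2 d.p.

At P = 6.0, Q = 2641; at P = 7.6, Q = 2545.
ΔQ = -96, ΔP = 1.6. Midpoints: P̄ = 6.80, Q̄ = 2593.0.
ε = (ΔQ/ΔP)(P̄/Q̄) = (-96/1.6)(6.80/2593.0).

-0.16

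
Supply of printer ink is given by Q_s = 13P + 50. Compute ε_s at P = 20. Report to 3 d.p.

At P = 20, Q_s = 310.
dQ_s/dP = 13.
ε_s = (dQ_s/dP)(P/Q_s) = (13)(20/310).

0.839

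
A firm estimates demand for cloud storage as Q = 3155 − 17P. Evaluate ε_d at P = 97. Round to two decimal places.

At P = 97, Q = 1506.
dQ/dP = −17.
ε = (dQ/dP)(P/Q) = (-17)(97/1506).
|ε| > 1, so demand is elastic at this price.

-1.09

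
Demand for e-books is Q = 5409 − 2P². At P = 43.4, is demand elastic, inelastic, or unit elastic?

elastic

Q = 1641.880, dQ/dP = -173.600.
ε = (dQ/dP)(P/Q) ≈ -4.589.
|ε| = 4.59 > 1.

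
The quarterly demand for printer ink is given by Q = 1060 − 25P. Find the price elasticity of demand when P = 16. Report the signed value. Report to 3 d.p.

At P = 16, Q = 660.
dQ/dP = −25.
ε = (dQ/dP)(P/Q) = (-25)(16/660).
|ε| < 1, so demand is inelastic at this price.

-0.606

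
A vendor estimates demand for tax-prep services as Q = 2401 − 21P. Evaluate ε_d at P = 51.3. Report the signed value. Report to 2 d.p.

-0.81

At P = 51.3, Q = 1323.700.
dQ/dP = −21.
ε = (dQ/dP)(P/Q) = (-21)(51.3/1323.700).
|ε| < 1, so demand is inelastic at this price.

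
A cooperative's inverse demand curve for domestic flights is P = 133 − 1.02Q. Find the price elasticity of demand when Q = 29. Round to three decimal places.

At Q = 29, P = 133 − 1.02(29) = 103.42.
dP/dQ = −1.02, so dQ/dP = 1/(−1.02) = -0.980.
ε = (dQ/dP)(P/Q) = (-0.980)(103.42/29).

-3.496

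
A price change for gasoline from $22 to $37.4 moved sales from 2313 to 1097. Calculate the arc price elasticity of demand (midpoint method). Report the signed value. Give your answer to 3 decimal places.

ΔQ = 1097 − 2313 = -1216; ΔP = 37.4 − 22 = 15.4.
Midpoints: P̄ = 29.70, Q̄ = 1705.0.
ε = (ΔQ/ΔP)(P̄/Q̄) = (-1216/15.4)(29.70/1705.0).

-1.375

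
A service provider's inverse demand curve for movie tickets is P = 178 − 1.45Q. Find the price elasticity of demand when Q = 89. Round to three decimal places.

At Q = 89, P = 178 − 1.45(89) = 48.95.
dP/dQ = −1.45, so dQ/dP = 1/(−1.45) = -0.690.
ε = (dQ/dP)(P/Q) = (-0.690)(48.95/89).

-0.379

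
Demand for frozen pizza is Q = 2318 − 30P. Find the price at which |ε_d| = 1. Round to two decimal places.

For linear demand Q = a − bP, ε = −bP/(a − bP). |ε| = 1 when bP = a − bP, i.e. P = a/(2b).
P = 2318/(2·30) = 2318/60 = 38.6333.

38.63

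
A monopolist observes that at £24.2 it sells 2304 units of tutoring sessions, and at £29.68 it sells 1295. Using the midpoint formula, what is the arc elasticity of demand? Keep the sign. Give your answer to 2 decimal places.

ΔQ = 1295 − 2304 = -1009; ΔP = 29.68 − 24.2 = 5.48.
Midpoints: P̄ = 26.94, Q̄ = 1799.5.
ε = (ΔQ/ΔP)(P̄/Q̄) = (-1009/5.48)(26.94/1799.5).

-2.76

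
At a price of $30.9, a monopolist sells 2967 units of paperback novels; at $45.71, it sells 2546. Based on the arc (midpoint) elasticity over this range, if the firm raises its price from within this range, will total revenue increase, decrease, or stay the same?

increase

Arc ε = (-421/14.81)(38.30/2756.5) ≈ -0.395.
|ε| = 0.40 < 1, so demand is inelastic. A price rise therefore raises total revenue.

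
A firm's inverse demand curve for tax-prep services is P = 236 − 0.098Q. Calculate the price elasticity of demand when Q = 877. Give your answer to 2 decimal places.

-1.75

At Q = 877, P = 236 − 0.098(877) = 150.05.
dP/dQ = −0.098, so dQ/dP = 1/(−0.098) = -10.204.
ε = (dQ/dP)(P/Q) = (-10.204)(150.05/877).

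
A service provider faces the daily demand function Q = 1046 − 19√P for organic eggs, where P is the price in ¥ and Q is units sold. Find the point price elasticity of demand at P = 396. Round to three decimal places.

-0.283

At P = 396, Q = 667.905.
dQ/dP = −19/(2√P) = -0.477.
ε = (dQ/dP)(P/Q) = (-0.477)(396/667.905).
|ε| < 1, so demand is inelastic at this price.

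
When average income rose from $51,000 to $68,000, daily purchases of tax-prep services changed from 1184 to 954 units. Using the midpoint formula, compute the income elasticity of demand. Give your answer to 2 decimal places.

ΔQ = -230, ΔI = 17000. Midpoints: Ī = 59,500, Q̄ = 1069.0.
ε_I = (ΔQ/ΔI)(Ī/Q̄) = (-230/17000)(59500/1069.0).

-0.75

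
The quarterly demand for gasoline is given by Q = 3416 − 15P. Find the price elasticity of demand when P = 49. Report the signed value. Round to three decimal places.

-0.274

At P = 49, Q = 2681.
dQ/dP = −15.
ε = (dQ/dP)(P/Q) = (-15)(49/2681).
|ε| < 1, so demand is inelastic at this price.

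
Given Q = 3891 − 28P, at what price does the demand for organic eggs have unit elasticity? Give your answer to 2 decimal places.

69.48

For linear demand Q = a − bP, ε = −bP/(a − bP). |ε| = 1 when bP = a − bP, i.e. P = a/(2b).
P = 3891/(2·28) = 3891/56 = 69.4821.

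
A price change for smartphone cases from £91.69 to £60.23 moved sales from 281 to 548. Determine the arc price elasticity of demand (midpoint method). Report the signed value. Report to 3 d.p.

-1.555

ΔQ = 548 − 281 = 267; ΔP = 60.23 − 91.69 = -31.46.
Midpoints: P̄ = 75.96, Q̄ = 414.5.
ε = (ΔQ/ΔP)(P̄/Q̄) = (267/-31.46)(75.96/414.5).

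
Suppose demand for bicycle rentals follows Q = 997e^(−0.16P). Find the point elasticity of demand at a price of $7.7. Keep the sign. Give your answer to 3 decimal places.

-1.232

At P = 7.7, Q = 290.833.
dQ/dP = −0.16·997e^(−0.16P) = −0.16Q = -46.533.
ε = (dQ/dP)(P/Q) = (-46.533)(7.7/290.833).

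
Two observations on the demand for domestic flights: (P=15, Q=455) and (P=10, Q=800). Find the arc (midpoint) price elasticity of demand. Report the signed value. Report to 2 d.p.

-1.37

ΔQ = 800 − 455 = 345; ΔP = 10 − 15 = -5.
Midpoints: P̄ = 12.50, Q̄ = 627.5.
ε = (ΔQ/ΔP)(P̄/Q̄) = (345/-5)(12.50/627.5).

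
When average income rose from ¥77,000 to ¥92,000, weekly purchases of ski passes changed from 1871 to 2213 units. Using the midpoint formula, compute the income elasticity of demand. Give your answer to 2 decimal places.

0.94

ΔQ = 342, ΔI = 15000. Midpoints: Ī = 84,500, Q̄ = 2042.0.
ε_I = (ΔQ/ΔI)(Ī/Q̄) = (342/15000)(84500/2042.0).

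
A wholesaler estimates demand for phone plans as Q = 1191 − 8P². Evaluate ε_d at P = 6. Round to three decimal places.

At P = 6, Q = 903.
dQ/dP = −16P = -96.
ε = (dQ/dP)(P/Q) = (-96)(6/903).

-0.638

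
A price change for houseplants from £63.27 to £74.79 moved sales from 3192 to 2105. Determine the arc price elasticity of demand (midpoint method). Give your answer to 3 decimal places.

-2.459

ΔQ = 2105 − 3192 = -1087; ΔP = 74.79 − 63.27 = 11.52.
Midpoints: P̄ = 69.03, Q̄ = 2648.5.
ε = (ΔQ/ΔP)(P̄/Q̄) = (-1087/11.52)(69.03/2648.5).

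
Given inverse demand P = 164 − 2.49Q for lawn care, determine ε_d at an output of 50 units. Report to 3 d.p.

At Q = 50, P = 164 − 2.49(50) = 39.50.
dP/dQ = −2.49, so dQ/dP = 1/(−2.49) = -0.402.
ε = (dQ/dP)(P/Q) = (-0.402)(39.50/50).

-0.317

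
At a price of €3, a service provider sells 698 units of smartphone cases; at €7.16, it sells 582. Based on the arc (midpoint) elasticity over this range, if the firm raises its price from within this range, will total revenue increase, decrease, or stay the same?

Arc ε = (-116/4.16)(5.08/640.0) ≈ -0.221.
|ε| = 0.22 < 1, so demand is inelastic. A price rise therefore raises total revenue.

increase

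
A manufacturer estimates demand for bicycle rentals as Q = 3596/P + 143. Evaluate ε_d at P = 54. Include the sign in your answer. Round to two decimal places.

At P = 54, Q = 209.593.
dQ/dP = −3596/P² = -1.233.
ε = (dQ/dP)(P/Q) = (-1.233)(54/209.593).
|ε| < 1, so demand is inelastic at this price.

-0.32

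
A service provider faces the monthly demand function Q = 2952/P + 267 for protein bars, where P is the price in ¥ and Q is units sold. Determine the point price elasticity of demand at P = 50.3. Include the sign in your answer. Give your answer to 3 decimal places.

At P = 50.3, Q = 325.688.
dQ/dP = −2952/P² = -1.167.
ε = (dQ/dP)(P/Q) = (-1.167)(50.3/325.688).

-0.180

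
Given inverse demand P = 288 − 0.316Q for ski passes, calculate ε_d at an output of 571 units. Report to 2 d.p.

At Q = 571, P = 288 − 0.316(571) = 107.56.
dP/dQ = −0.316, so dQ/dP = 1/(−0.316) = -3.165.
ε = (dQ/dP)(P/Q) = (-3.165)(107.56/571).

-0.60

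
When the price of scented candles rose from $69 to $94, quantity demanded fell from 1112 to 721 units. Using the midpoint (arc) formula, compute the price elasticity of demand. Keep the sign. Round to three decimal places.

ΔQ = 721 − 1112 = -391; ΔP = 94 − 69 = 25.
Midpoints: P̄ = 81.50, Q̄ = 916.5.
ε = (ΔQ/ΔP)(P̄/Q̄) = (-391/25)(81.50/916.5).

-1.391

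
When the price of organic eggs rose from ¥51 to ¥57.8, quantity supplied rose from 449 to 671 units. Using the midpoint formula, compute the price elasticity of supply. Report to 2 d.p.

3.17

ΔQ = 671 − 449 = 222; ΔP = 57.8 − 51 = 6.8.
Midpoints: P̄ = 54.40, Q̄ = 560.0.
ε_s = (ΔQ/ΔP)(P̄/Q̄) = (222/6.8)(54.40/560.0).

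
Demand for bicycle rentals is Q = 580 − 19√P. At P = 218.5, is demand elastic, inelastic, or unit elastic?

inelastic

Q = 299.147, dQ/dP = -0.643.
ε = (dQ/dP)(P/Q) ≈ -0.469.
|ε| = 0.47 < 1.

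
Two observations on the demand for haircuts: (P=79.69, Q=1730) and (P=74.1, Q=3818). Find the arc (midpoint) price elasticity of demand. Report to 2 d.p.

ΔQ = 3818 − 1730 = 2088; ΔP = 74.1 − 79.69 = -5.59.
Midpoints: P̄ = 76.89, Q̄ = 2774.0.
ε = (ΔQ/ΔP)(P̄/Q̄) = (2088/-5.59)(76.89/2774.0).

-10.35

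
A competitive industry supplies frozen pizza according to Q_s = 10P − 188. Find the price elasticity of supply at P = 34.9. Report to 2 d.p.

At P = 34.9, Q_s = 161.
dQ_s/dP = 10.
ε_s = (dQ_s/dP)(P/Q_s) = (10)(34.9/161).

2.17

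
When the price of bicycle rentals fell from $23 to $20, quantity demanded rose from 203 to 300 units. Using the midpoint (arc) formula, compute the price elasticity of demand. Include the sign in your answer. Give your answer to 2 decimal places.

ΔQ = 300 − 203 = 97; ΔP = 20 − 23 = -3.
Midpoints: P̄ = 21.50, Q̄ = 251.5.
ε = (ΔQ/ΔP)(P̄/Q̄) = (97/-3)(21.50/251.5).

-2.76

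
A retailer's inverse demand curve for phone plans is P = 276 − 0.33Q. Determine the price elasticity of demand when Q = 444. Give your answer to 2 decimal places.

At Q = 444, P = 276 − 0.33(444) = 129.48.
dP/dQ = −0.33, so dQ/dP = 1/(−0.33) = -3.030.
ε = (dQ/dP)(P/Q) = (-3.030)(129.48/444).

-0.88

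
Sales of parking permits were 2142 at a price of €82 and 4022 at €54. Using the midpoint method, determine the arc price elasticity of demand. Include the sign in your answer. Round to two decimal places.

-1.48

ΔQ = 4022 − 2142 = 1880; ΔP = 54 − 82 = -28.
Midpoints: P̄ = 68.00, Q̄ = 3082.0.
ε = (ΔQ/ΔP)(P̄/Q̄) = (1880/-28)(68.00/3082.0).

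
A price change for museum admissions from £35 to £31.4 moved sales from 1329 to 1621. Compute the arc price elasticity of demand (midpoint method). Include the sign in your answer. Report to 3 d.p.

-1.826

ΔQ = 1621 − 1329 = 292; ΔP = 31.4 − 35 = -3.6.
Midpoints: P̄ = 33.20, Q̄ = 1475.0.
ε = (ΔQ/ΔP)(P̄/Q̄) = (292/-3.6)(33.20/1475.0).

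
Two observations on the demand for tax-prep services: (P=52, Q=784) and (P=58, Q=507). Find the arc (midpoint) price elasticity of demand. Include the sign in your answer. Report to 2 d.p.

ΔQ = 507 − 784 = -277; ΔP = 58 − 52 = 6.
Midpoints: P̄ = 55.00, Q̄ = 645.5.
ε = (ΔQ/ΔP)(P̄/Q̄) = (-277/6)(55.00/645.5).

-3.93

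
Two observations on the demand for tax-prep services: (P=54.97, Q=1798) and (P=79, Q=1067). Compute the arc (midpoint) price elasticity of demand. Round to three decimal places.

ΔQ = 1067 − 1798 = -731; ΔP = 79 − 54.97 = 24.03.
Midpoints: P̄ = 66.98, Q̄ = 1432.5.
ε = (ΔQ/ΔP)(P̄/Q̄) = (-731/24.03)(66.98/1432.5).

-1.422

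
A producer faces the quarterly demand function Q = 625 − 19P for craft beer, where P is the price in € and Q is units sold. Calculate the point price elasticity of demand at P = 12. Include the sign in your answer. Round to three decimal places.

-0.574

At P = 12, Q = 397.
dQ/dP = −19.
ε = (dQ/dP)(P/Q) = (-19)(12/397).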